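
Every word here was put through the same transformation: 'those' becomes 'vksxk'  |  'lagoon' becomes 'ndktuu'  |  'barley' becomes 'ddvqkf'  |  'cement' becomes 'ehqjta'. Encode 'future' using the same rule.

In those: t→v is +2, h→k is +3, o→s is +4, s→x is +5 — the shift increases by 1 each position. Letter i (0-indexed) is shifted by i+2, so successive shifts are 2, 3, 4, ….
For future: f+2=h, u+3=x, t+4=x, u+5=z, r+6=x, e+7=l.

hxxzxl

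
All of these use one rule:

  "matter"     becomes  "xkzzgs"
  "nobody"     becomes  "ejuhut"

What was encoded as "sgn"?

The output letters match the input read backwards, each shifted +6: matter reversed is rettam. The word is reversed, then every letter is shifted forward by 6.
Decoding sgn: shift back: s−6=m, g−6=a, n−6=h → mah; then reverse → ham.

ham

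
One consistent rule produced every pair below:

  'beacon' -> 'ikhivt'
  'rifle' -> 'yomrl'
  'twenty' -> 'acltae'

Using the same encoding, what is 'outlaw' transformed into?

Shifts by position in beacon: pos 0: b→i (+7), pos 1: e→k (+6), pos 2: a→h (+7), pos 3: c→i (+6) — repeating every 2. The shifts repeat in a cycle of length 2: positions 0,1,… shift by +7, +6, then the pattern repeats.
Applying it to outlaw: o+7=v, u+6=a, t+7=a, l+6=r, a+7=h, w+6=c.

vaarhc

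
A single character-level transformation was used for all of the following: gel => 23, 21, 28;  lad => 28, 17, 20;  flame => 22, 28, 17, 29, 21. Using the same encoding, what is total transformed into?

g is letter #7 and maps to 23: an offset of 16. Each letter is replaced by its alphabet position (a=1..z=26) + 16.
Applying it to total: t=20→36, o=15→31, t=20→36, a=1→17, l=12→28.

36, 31, 36, 17, 28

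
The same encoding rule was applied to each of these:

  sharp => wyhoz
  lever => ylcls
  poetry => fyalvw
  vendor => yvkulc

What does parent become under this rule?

aulyhw

The output letters match the input read backwards, each shifted +7: sharp reversed is prahs. The word is reversed, then every letter is shifted forward by 7.
On parent: reverse → tnerap; then shift: t+7=a, n+7=u, e+7=l, r+7=y, a+7=h, p+7=w.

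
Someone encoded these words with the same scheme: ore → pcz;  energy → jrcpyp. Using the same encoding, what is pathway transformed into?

The output letters match the input read backwards, each shifted +11: ore reversed is ero. Two steps: reverse the string, then apply a Caesar shift of +11.
On pathway: reverse → yawhtap; then shift: y+11=j, a+11=l, w+11=h, h+11=s, t+11=e, a+11=l, p+11=a.

jlhsela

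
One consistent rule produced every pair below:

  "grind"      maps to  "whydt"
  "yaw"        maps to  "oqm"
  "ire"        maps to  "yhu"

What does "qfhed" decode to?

apron

Every letter moves 16 places later in the alphabet, wrapping around z→a.
Reversing it on qfhed: q−16=a, f−16=p, h−16=r, e−16=o, d−16=n.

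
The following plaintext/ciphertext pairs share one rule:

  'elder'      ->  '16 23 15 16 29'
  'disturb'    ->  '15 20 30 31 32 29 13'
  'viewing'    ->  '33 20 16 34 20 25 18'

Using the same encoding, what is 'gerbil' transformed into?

18 16 29 13 20 23

e is letter #5 and maps to 16: an offset of 11. Each letter is replaced by its alphabet position (a=1..z=26) + 11.
On gerbil: g=7→18, e=5→16, r=18→29, b=2→13, i=9→20, l=12→23.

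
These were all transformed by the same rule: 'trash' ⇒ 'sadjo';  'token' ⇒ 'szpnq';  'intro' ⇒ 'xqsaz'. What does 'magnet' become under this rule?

t(19)→s(18) and r(17)→a(0) fit y≡9x+3 (mod 26); the inverse of 9 mod 26 is 3. Each letter's alphabet position (a=0..z=25) is mapped through 9·x+3 mod 26 — an affine cipher.
For magnet: m(12)→9·12+3≡7=h; a(0)→9·0+3≡3=d; g(6)→9·6+3≡5=f; n(13)→9·13+3≡16=q; e(4)→9·4+3≡13=n; t(19)→9·19+3≡18=s (all mod 26).

hdfqns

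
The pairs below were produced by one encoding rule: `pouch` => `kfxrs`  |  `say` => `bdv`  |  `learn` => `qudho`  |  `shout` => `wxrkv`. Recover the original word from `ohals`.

The word is reversed, then every letter is shifted forward by 3.
Decoding ohals: shift back: o−3=l, h−3=e, a−3=x, l−3=i, s−3=p → lexip; then reverse → pixel.

pixel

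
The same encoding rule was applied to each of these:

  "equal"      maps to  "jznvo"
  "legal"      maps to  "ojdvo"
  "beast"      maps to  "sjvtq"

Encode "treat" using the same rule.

qwjvq

e(4)→j(9) and q(16)→z(25) fit y≡23x+21 (mod 26); the inverse of 23 mod 26 is 17. Each letter's alphabet position (a=0..z=25) is mapped through 23·x+21 mod 26 — an affine cipher.
For treat: t(19)→23·19+21≡16=q; r(17)→23·17+21≡22=w; e(4)→23·4+21≡9=j; a(0)→23·0+21≡21=v; t(19)→23·19+21≡16=q (all mod 26).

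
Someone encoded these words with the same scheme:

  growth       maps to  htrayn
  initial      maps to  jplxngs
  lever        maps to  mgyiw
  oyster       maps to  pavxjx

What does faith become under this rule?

gclxm

Each letter shifts forward by (position + 1), i.e. 1, 2, 3, … — the shift grows by one for each successive letter.
Applying it to faith: f+1=g, a+2=c, i+3=l, t+4=x, h+5=m.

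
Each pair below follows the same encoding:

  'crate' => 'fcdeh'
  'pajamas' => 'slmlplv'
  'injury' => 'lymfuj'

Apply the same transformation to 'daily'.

gllwb

Shifts by position in crate: pos 0: c→f (+3), pos 1: r→c (+11), pos 2: a→d (+3), pos 3: t→e (+11) — repeating every 2. A repeating key of period 2 is used — shifts +3, +11 over and over.
On daily: d+3=g, a+11=l, i+3=l, l+11=w, y+3=b.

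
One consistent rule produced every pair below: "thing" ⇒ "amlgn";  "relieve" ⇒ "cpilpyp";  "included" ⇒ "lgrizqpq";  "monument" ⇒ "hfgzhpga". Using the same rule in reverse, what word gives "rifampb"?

clothes

This is an affine cipher: with a=0,…,z=25, each position x becomes (25x+19) mod 26.
Reversing it on rifampb: r(17)→25·(17−19)≡2=c; i(8)→25·(8−19)≡11=l; f(5)→25·(5−19)≡14=o; a(0)→25·(0−19)≡19=t; m(12)→25·(12−19)≡7=h; p(15)→25·(15−19)≡4=e; b(1)→25·(1−19)≡18=s (all mod 26).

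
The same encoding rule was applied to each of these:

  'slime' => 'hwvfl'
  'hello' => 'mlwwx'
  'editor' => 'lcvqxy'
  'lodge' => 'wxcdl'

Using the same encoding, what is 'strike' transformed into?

s(18)→h(7) and l(11)→w(22) fit y≡9x+1 (mod 26); the inverse of 9 mod 26 is 3. This is an affine cipher: with a=0,…,z=25, each position x becomes (9x+1) mod 26.
Applying it to strike: s(18)→9·18+1≡7=h; t(19)→9·19+1≡16=q; r(17)→9·17+1≡24=y; i(8)→9·8+1≡21=v; k(10)→9·10+1≡13=n; e(4)→9·4+1≡11=l (all mod 26).

hqyvnl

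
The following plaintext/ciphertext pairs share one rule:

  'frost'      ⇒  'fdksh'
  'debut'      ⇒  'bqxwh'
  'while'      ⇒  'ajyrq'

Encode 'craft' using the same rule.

mdifh

f(5)→f(5) and r(17)→d(3) fit y≡15x+8 (mod 26); the inverse of 15 mod 26 is 7. Each letter's alphabet position (a=0..z=25) is mapped through 15·x+8 mod 26 — an affine cipher.
On craft: c(2)→15·2+8≡12=m; r(17)→15·17+8≡3=d; a(0)→15·0+8≡8=i; f(5)→15·5+8≡5=f; t(19)→15·19+8≡7=h (all mod 26).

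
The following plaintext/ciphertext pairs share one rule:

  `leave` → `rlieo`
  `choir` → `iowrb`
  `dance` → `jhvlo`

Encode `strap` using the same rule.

In leave: l→r is +6, e→l is +7, a→i is +8, v→e is +9 — the shift increases by 1 each position. The shift increases by 1 at each position, starting from +6: 6, 7, 8, ….
For strap: s+6=y, t+7=a, r+8=z, a+9=j, p+10=z.

yazjz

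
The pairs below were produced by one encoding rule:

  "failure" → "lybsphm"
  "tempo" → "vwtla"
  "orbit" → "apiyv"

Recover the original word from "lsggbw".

The output letters match the input read backwards, each shifted +7: failure reversed is eruliaf. The word is reversed, then every letter is shifted forward by 7.
Decoding lsggbw: shift back: l−7=e, s−7=l, g−7=z, g−7=z, b−7=u, w−7=p → elzzup; then reverse → puzzle.

puzzle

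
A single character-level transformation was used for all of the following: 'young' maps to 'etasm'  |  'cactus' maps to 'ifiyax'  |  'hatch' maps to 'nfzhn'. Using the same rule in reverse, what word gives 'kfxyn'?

Shifts by position in young: pos 0: y→e (+6), pos 1: o→t (+5), pos 2: u→a (+6), pos 3: n→s (+5) — repeating every 2. It's a Vigenère-style cipher with numeric key [6,5]: position i shifts by key[i mod 2].
Undoing it on kfxyn: k−6=e, f−5=a, x−6=r, y−5=t, n−6=h.

earth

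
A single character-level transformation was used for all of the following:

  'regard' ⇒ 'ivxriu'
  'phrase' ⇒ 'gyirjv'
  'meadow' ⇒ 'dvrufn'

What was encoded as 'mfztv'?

It's a constant shift of +17 (ROT17).
Undoing it on mfztv: m−17=v, f−17=o, z−17=i, t−17=c, v−17=e.

voice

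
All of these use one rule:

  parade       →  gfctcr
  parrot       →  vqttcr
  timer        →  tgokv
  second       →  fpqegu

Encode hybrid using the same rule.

Read the word backwards and shift each letter +2.
Applying it to hybrid: reverse → dirbyh; then shift: d+2=f, i+2=k, r+2=t, b+2=d, y+2=a, h+2=j.

fktdaj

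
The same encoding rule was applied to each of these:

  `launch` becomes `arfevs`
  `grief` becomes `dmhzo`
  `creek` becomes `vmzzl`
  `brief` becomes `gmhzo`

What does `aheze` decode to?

This is an affine cipher: with a=0,…,z=25, each position x becomes (15x+17) mod 26.
Reversing it on aheze: a(0)→7·(0−17)≡11=l; h(7)→7·(7−17)≡8=i; e(4)→7·(4−17)≡13=n; z(25)→7·(25−17)≡4=e; e(4)→7·(4−17)≡13=n (all mod 26).

linen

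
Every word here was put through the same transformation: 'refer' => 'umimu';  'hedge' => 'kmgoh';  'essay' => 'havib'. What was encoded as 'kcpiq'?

Shifts by position in refer: pos 0: r→u (+3), pos 1: e→m (+8), pos 2: f→i (+3), pos 3: e→m (+8) — repeating every 2. A repeating key of period 2 is used — shifts +3, +8 over and over.
Undoing it on kcpiq: k−3=h, c−8=u, p−3=m, i−8=a, q−3=n.

human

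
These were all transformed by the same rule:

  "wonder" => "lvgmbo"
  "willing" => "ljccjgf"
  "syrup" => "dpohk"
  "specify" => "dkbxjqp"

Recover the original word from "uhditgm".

w(22)→l(11) and o(14)→v(21) fit y≡15x+19 (mod 26); the inverse of 15 mod 26 is 7. Treating letters as 0–25, the rule is x ↦ 15x + 19 (mod 26).
Undoing it on uhditgm: u(20)→7·(20−19)≡7=h; h(7)→7·(7−19)≡20=u; d(3)→7·(3−19)≡18=s; i(8)→7·(8−19)≡1=b; t(19)→7·(19−19)≡0=a; g(6)→7·(6−19)≡13=n; m(12)→7·(12−19)≡3=d (all mod 26).

husband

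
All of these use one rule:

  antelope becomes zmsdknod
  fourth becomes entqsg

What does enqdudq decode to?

forever

Compare letters: a→z is +25, n→m is +25, t→s is +25 — a constant shift. It's a constant shift of +25 (ROT25).
Decoding enqdudq: e−25=f, n−25=o, q−25=r, d−25=e, u−25=v, d−25=e, q−25=r.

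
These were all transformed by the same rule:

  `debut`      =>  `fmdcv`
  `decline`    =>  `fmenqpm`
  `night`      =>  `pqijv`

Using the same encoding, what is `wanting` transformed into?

The shift depends on letter class: consonant d→f is +2, but vowel e→m is +8. Vowels shift forward by 8 and consonants shift forward by 2.
Applying it to wanting: w(cons)+2=y, a(vowel)+8=i, n(cons)+2=p, t(cons)+2=v, i(vowel)+8=q, n(cons)+2=p, g(cons)+2=i.

yipvqpi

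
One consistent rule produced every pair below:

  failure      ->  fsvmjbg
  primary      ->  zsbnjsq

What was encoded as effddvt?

The output letters match the input read backwards, each shifted +1: failure reversed is eruliaf. The word is reversed, then every letter is shifted forward by 1.
Undoing it on effddvt: shift back: e−1=d, f−1=e, f−1=e, d−1=c, d−1=c, v−1=u, t−1=s → deeccus; then reverse → succeed.

succeed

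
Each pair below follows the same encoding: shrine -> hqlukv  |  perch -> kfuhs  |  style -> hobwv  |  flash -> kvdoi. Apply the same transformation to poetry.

Read the word backwards and shift each letter +3.
Applying it to poetry: reverse → yrteop; then shift: y+3=b, r+3=u, t+3=w, e+3=h, o+3=r, p+3=s.

buwhrs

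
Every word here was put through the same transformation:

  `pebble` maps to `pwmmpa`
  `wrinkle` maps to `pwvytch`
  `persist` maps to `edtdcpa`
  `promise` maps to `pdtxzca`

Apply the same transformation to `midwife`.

pqthotx

The output letters match the input read backwards, each shifted +11: pebble reversed is elbbep. Read the word backwards and shift each letter +11.
For midwife: reverse → efiwdim; then shift: e+11=p, f+11=q, i+11=t, w+11=h, d+11=o, i+11=t, m+11=x.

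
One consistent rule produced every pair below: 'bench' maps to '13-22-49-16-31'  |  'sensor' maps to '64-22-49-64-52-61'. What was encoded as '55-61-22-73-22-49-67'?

b(#2)→13 and e(#5)→22: differences scale by 3, so n = 3·pos + 7. The formula is n = 3×(alphabet index, a=1) + 7.
Decoding 55-61-22-73-22-49-67: 55→(55−7)÷3=16=p, 61→(61−7)÷3=18=r, 22→(22−7)÷3=5=e, 73→(73−7)÷3=22=v, 22→(22−7)÷3=5=e, 49→(49−7)÷3=14=n, 67→(67−7)÷3=20=t.

prevent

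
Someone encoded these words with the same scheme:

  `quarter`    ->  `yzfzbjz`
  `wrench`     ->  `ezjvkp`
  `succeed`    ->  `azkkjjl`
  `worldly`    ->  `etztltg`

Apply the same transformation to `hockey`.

ptksjg

The shift depends on letter class: consonant q→y is +8, but vowel u→z is +5. The rule splits by letter class: vowels +5, consonants +8.
Applying it to hockey: h(cons)+8=p, o(vowel)+5=t, c(cons)+8=k, k(cons)+8=s, e(vowel)+5=j, y(cons)+8=g.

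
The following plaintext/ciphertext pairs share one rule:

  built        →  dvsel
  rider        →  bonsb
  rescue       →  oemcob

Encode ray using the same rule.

The output letters match the input read backwards, each shifted +10: built reversed is tliub. Two steps: reverse the string, then apply a Caesar shift of +10.
Applying it to ray: reverse → yar; then shift: y+10=i, a+10=k, r+10=b.

ikb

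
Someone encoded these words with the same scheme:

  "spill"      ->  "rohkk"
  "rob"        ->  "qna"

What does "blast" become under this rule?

akzrs

Each letter is shifted forward by 25 in the alphabet (a Caesar shift of +25).
On blast: b+25=a, l+25=k, a+25=z, s+25=r, t+25=s.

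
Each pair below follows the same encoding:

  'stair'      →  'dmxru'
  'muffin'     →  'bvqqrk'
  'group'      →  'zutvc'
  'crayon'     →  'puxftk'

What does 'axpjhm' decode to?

jacket

s(18)→d(3) and t(19)→m(12) fit y≡9x+23 (mod 26); the inverse of 9 mod 26 is 3. Each letter's alphabet position (a=0..z=25) is mapped through 9·x+23 mod 26 — an affine cipher.
Decoding axpjhm: a(0)→3·(0−23)≡9=j; x(23)→3·(23−23)≡0=a; p(15)→3·(15−23)≡2=c; j(9)→3·(9−23)≡10=k; h(7)→3·(7−23)≡4=e; m(12)→3·(12−23)≡19=t (all mod 26).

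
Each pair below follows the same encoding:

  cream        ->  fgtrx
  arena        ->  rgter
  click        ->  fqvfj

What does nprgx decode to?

Treating letters as 0–25, the rule is x ↦ 7x + 17 (mod 26).
Reversing it on nprgx: n(13)→15·(13−17)≡18=s; p(15)→15·(15−17)≡22=w; r(17)→15·(17−17)≡0=a; g(6)→15·(6−17)≡17=r; x(23)→15·(23−17)≡12=m (all mod 26).

swarm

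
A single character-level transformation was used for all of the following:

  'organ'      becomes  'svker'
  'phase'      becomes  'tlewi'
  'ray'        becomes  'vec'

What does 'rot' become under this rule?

This is a Caesar cipher with shift 4.
On rot: r+4=v, o+4=s, t+4=x.

vsx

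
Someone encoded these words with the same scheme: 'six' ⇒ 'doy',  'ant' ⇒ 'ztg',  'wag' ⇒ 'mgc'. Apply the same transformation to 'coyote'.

kzueui

Read the word backwards and shift each letter +6.
Applying it to coyote: reverse → etoyoc; then shift: e+6=k, t+6=z, o+6=u, y+6=e, o+6=u, c+6=i.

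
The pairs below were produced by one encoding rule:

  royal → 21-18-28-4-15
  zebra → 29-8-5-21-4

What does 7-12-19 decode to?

dip

r is letter #18 and maps to 21: an offset of 3. Letters become their 1-based position plus 3 (so a→4, b→5, …).
Decoding 7-12-19: 7→(7−3)÷1=4=d, 12→(12−3)÷1=9=i, 19→(19−3)÷1=16=p.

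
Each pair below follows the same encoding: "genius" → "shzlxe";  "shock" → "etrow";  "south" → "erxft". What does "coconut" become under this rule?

The rule splits by letter class: vowels +3, consonants +12.
For coconut: c(cons)+12=o, o(vowel)+3=r, c(cons)+12=o, o(vowel)+3=r, n(cons)+12=z, u(vowel)+3=x, t(cons)+12=f.

ororzxf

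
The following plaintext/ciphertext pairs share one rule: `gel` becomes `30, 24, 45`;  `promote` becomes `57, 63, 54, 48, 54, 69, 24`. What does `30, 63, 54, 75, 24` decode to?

g(#7)→30 and e(#5)→24: differences scale by 3, so n = 3·pos + 9. The formula is n = 3×(alphabet index, a=1) + 9.
Undoing it on 30, 63, 54, 75, 24: 30→(30−9)÷3=7=g, 63→(63−9)÷3=18=r, 54→(54−9)÷3=15=o, 75→(75−9)÷3=22=v, 24→(24−9)÷3=5=e.

grove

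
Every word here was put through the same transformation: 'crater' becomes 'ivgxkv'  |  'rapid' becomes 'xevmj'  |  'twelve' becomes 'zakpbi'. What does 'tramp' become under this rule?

Shifts by position in crater: pos 0: c→i (+6), pos 1: r→v (+4), pos 2: a→g (+6), pos 3: t→x (+4) — repeating every 2. It's a Vigenère-style cipher with numeric key [6,4]: position i shifts by key[i mod 2].
Applying it to tramp: t+6=z, r+4=v, a+6=g, m+4=q, p+6=v.

zvgqv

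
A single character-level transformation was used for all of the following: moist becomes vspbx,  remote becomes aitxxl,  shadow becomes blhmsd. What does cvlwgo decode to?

trench

Shifts by position in moist: pos 0: m→v (+9), pos 1: o→s (+4), pos 2: i→p (+7), pos 3: s→b (+9), pos 4: t→x (+4) — repeating every 3. The shifts repeat in a cycle of length 3: positions 0,1,… shift by +9, +4, +7, then the pattern repeats.
Undoing it on cvlwgo: c−9=t, v−4=r, l−7=e, w−9=n, g−4=c, o−7=h.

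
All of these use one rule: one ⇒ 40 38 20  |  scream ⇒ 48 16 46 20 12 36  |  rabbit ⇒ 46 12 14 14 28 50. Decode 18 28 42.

o(#15)→40 and n(#14)→38: differences scale by 2, so n = 2·pos + 10. Each letter becomes 2×(its alphabet position, a=1..z=26) + 10.
Reversing it on 18 28 42: 18→(18−10)÷2=4=d, 28→(28−10)÷2=9=i, 42→(42−10)÷2=16=p.

dip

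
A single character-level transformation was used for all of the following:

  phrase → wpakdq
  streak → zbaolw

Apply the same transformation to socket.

The shift increases by 1 at each position, starting from +7: 7, 8, 9, ….
Applying it to socket: s+7=z, o+8=w, c+9=l, k+10=u, e+11=p, t+12=f.

zwlupf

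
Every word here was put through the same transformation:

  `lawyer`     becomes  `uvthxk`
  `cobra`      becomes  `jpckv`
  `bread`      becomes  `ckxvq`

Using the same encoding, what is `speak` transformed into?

l(11)→u(20) and a(0)→v(21) fit y≡7x+21 (mod 26); the inverse of 7 mod 26 is 15. This is an affine cipher: with a=0,…,z=25, each position x becomes (7x+21) mod 26.
On speak: s(18)→7·18+21≡17=r; p(15)→7·15+21≡22=w; e(4)→7·4+21≡23=x; a(0)→7·0+21≡21=v; k(10)→7·10+21≡13=n (all mod 26).

rwxvn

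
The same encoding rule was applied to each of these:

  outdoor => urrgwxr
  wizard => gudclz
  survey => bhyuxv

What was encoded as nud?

The output letters match the input read backwards, each shifted +3: outdoor reversed is roodtuo. Read the word backwards and shift each letter +3.
Reversing it on nud: shift back: n−3=k, u−3=r, d−3=a → kra; then reverse → ark.

ark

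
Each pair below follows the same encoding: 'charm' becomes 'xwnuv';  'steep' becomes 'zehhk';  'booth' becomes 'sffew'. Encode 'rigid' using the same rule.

This is an affine cipher: with a=0,…,z=25, each position x becomes (5x+13) mod 26.
On rigid: r(17)→5·17+13≡20=u; i(8)→5·8+13≡1=b; g(6)→5·6+13≡17=r; i(8)→5·8+13≡1=b; d(3)→5·3+13≡2=c (all mod 26).

ubrbc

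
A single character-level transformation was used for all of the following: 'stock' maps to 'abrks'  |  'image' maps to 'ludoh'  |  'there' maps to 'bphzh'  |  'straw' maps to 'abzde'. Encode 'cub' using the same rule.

kxj

The shift depends on letter class: consonant s→a is +8, but vowel o→r is +3. The rule splits by letter class: vowels +3, consonants +8.
For cub: c(cons)+8=k, u(vowel)+3=x, b(cons)+8=j.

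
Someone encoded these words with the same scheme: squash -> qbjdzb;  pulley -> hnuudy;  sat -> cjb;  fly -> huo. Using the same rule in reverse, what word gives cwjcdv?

Read the word backwards and shift each letter +9.
Decoding cwjcdv: shift back: c−9=t, w−9=n, j−9=a, c−9=t, d−9=u, v−9=m → tnatum; then reverse → mutant.

mutant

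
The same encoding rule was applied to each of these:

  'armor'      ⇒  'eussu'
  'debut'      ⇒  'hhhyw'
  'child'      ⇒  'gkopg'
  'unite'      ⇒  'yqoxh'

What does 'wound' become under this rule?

ararg

It's a Vigenère-style cipher with numeric key [4,3,6]: position i shifts by key[i mod 3].
On wound: w+4=a, o+3=r, u+6=a, n+4=r, d+3=g.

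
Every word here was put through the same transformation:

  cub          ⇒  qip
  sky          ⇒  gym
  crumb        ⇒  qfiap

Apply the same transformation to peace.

This is a Caesar cipher with shift 14.
On peace: p+14=d, e+14=s, a+14=o, c+14=q, e+14=s.

dsoqs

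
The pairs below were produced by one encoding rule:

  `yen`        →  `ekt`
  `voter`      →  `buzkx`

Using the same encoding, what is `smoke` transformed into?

Compare letters: y→e is +6, e→k is +6, n→t is +6 — a constant shift. This is a Caesar cipher with shift 6.
For smoke: s+6=y, m+6=s, o+6=u, k+6=q, e+6=k.

ysuqk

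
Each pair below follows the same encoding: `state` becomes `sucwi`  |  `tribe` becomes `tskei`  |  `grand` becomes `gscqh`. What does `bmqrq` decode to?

bloom

In state: s→s is +0, t→u is +1, a→c is +2, t→w is +3 — the shift increases by 1 each position. Each letter shifts forward by its position index (0, 1, 2, …) — the shift grows by one for each successive letter.
Decoding bmqrq: b−0=b, m−1=l, q−2=o, r−3=o, q−4=m.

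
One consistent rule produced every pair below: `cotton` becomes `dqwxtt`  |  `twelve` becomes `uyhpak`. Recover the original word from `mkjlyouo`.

lighting

In cotton: c→d is +1, o→q is +2, t→w is +3, t→x is +4 — the shift increases by 1 each position. Each letter shifts forward by (position + 1), i.e. 1, 2, 3, … — the shift grows by one for each successive letter.
Reversing it on mkjlyouo: m−1=l, k−2=i, j−3=g, l−4=h, y−5=t, o−6=i, u−7=n, o−8=g.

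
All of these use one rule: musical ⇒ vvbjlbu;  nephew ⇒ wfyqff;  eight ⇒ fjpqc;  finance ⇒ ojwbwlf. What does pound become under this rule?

The shift depends on letter class: consonant m→v is +9, but vowel u→v is +1. Vowels shift forward by 1 and consonants shift forward by 9.
On pound: p(cons)+9=y, o(vowel)+1=p, u(vowel)+1=v, n(cons)+9=w, d(cons)+9=m.

ypvwm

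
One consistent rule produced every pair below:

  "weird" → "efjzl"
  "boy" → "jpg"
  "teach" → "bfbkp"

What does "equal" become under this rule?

fyvbt

The shift depends on letter class: consonant w→e is +8, but vowel e→f is +1. Vowels shift forward by 1 and consonants shift forward by 8.
On equal: e(vowel)+1=f, q(cons)+8=y, u(vowel)+1=v, a(vowel)+1=b, l(cons)+8=t.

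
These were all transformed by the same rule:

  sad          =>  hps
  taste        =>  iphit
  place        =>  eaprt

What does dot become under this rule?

Compare letters: s→h is +15, a→p is +15, d→s is +15 — a constant shift. Each letter is shifted forward by 15 in the alphabet (a Caesar shift of +15).
For dot: d+15=s, o+15=d, t+15=i.

sdi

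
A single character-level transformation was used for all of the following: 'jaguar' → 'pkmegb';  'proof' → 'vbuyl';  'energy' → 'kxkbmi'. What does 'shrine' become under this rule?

yrxsto

Shifts by position in jaguar: pos 0: j→p (+6), pos 1: a→k (+10), pos 2: g→m (+6), pos 3: u→e (+10) — repeating every 2. It's a Vigenère-style cipher with numeric key [6,10]: position i shifts by key[i mod 2].
For shrine: s+6=y, h+10=r, r+6=x, i+10=s, n+6=t, e+10=o.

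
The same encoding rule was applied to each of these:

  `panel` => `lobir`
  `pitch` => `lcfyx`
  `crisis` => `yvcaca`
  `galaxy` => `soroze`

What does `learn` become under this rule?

riovb

Treating letters as 0–25, the rule is x ↦ 5x + 14 (mod 26).
For learn: l(11)→5·11+14≡17=r; e(4)→5·4+14≡8=i; a(0)→5·0+14≡14=o; r(17)→5·17+14≡21=v; n(13)→5·13+14≡1=b (all mod 26).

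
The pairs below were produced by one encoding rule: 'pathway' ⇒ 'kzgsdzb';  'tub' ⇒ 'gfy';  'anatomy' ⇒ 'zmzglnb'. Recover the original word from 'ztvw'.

Letters are reflected about the middle of the alphabet (position → 25−position): Atbash.
Reversing it on ztvw: z↔a, t↔g, v↔e, w↔d.

aged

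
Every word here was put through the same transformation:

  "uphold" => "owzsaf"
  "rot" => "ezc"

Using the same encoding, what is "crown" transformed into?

Read the word backwards and shift each letter +11.
On crown: reverse → nworc; then shift: n+11=y, w+11=h, o+11=z, r+11=c, c+11=n.

yhzcn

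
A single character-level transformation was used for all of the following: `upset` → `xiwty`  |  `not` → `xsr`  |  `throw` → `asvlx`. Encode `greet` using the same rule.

xiivk

The output letters match the input read backwards, each shifted +4: upset reversed is tespu. Read the word backwards and shift each letter +4.
On greet: reverse → teerg; then shift: t+4=x, e+4=i, e+4=i, r+4=v, g+4=k.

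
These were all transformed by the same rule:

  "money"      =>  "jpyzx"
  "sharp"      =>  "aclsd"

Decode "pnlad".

The output letters match the input read backwards, each shifted +11: money reversed is yenom. Read the word backwards and shift each letter +11.
Decoding pnlad: shift back: p−11=e, n−11=c, l−11=a, a−11=p, d−11=s → ecaps; then reverse → space.

space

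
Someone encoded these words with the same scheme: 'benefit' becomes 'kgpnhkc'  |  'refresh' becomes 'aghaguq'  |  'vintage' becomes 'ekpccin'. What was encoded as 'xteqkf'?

Shifts by position in benefit: pos 0: b→k (+9), pos 1: e→g (+2), pos 2: n→p (+2), pos 3: e→n (+9), pos 4: f→h (+2), pos 5: i→k (+2) — repeating every 3. It's a Vigenère-style cipher with numeric key [9,2,2]: position i shifts by key[i mod 3].
Reversing it on xteqkf: x−9=o, t−2=r, e−2=c, q−9=h, k−2=i, f−2=d.

orchid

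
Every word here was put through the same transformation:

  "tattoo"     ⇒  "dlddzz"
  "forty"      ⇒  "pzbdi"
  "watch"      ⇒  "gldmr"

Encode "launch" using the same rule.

The shift depends on letter class: consonant t→d is +10, but vowel a→l is +11. The rule splits by letter class: vowels +11, consonants +10.
Applying it to launch: l(cons)+10=v, a(vowel)+11=l, u(vowel)+11=f, n(cons)+10=x, c(cons)+10=m, h(cons)+10=r.

vlfxmr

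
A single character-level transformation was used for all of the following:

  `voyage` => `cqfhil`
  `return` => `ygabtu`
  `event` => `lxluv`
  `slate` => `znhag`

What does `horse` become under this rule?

Shifts by position in voyage: pos 0: v→c (+7), pos 1: o→q (+2), pos 2: y→f (+7), pos 3: a→h (+7), pos 4: g→i (+2), pos 5: e→l (+7) — repeating every 3. A repeating key of period 3 is used — shifts +7, +2, +7 over and over.
For horse: h+7=o, o+2=q, r+7=y, s+7=z, e+2=g.

oqyzg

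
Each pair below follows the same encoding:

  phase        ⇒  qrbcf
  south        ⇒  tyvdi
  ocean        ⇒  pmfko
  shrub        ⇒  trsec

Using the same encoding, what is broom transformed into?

cbpyn

A repeating key of period 2 is used — shifts +1, +10 over and over.
On broom: b+1=c, r+10=b, o+1=p, o+10=y, m+1=n.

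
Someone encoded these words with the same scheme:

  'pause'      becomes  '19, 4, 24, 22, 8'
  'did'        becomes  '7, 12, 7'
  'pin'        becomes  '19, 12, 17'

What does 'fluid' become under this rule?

9, 15, 24, 12, 7

p is letter #16 and maps to 19: an offset of 3. Each letter is replaced by its alphabet position (a=1..z=26) + 3.
On fluid: f=6→9, l=12→15, u=21→24, i=9→12, d=4→7.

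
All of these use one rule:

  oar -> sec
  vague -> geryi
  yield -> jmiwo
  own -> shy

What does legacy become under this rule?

Vowels shift forward by 4 and consonants shift forward by 11.
Applying it to legacy: l(cons)+11=w, e(vowel)+4=i, g(cons)+11=r, a(vowel)+4=e, c(cons)+11=n, y(cons)+11=j.

wirenj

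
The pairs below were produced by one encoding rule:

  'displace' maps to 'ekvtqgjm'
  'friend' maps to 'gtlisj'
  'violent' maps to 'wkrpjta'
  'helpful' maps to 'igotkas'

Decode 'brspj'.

apple

In displace: d→e is +1, i→k is +2, s→v is +3, p→t is +4 — the shift increases by 1 each position. Each letter shifts forward by (position + 1), i.e. 1, 2, 3, … — the shift grows by one for each successive letter.
Reversing it on brspj: b−1=a, r−2=p, s−3=p, p−4=l, j−5=e.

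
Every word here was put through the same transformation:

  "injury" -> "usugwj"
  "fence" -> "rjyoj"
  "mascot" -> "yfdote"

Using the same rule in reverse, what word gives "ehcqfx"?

Shifts by position in injury: pos 0: i→u (+12), pos 1: n→s (+5), pos 2: j→u (+11), pos 3: u→g (+12), pos 4: r→w (+5), pos 5: y→j (+11) — repeating every 3. It's a Vigenère-style cipher with numeric key [12,5,11]: position i shifts by key[i mod 3].
Reversing it on ehcqfx: e−12=s, h−5=c, c−11=r, q−12=e, f−5=a, x−11=m.

scream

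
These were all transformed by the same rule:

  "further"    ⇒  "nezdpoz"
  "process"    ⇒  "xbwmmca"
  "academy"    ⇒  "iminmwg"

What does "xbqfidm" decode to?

Shifts by position in further: pos 0: f→n (+8), pos 1: u→e (+10), pos 2: r→z (+8), pos 3: t→d (+10) — repeating every 2. A repeating key of period 2 is used — shifts +8, +10 over and over.
Undoing it on xbqfidm: x−8=p, b−10=r, q−8=i, f−10=v, i−8=a, d−10=t, m−8=e.

private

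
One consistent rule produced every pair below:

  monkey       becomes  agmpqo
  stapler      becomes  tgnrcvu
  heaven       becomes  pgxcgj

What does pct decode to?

The output letters match the input read backwards, each shifted +2: monkey reversed is yeknom. The word is reversed, then every letter is shifted forward by 2.
Decoding pct: shift back: p−2=n, c−2=a, t−2=r → nar; then reverse → ran.

ran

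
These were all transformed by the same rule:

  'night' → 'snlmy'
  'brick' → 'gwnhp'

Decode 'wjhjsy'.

recent

Compare letters: n→s is +5, i→n is +5, g→l is +5 — a constant shift. This is a Caesar cipher with shift 5.
Undoing it on wjhjsy: w−5=r, j−5=e, h−5=c, j−5=e, s−5=n, y−5=t.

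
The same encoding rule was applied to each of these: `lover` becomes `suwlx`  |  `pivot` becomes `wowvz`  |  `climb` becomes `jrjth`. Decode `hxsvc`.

arrow

The shifts repeat in a cycle of length 3: positions 0,1,… shift by +7, +6, +1, then the pattern repeats.
Undoing it on hxsvc: h−7=a, x−6=r, s−1=r, v−7=o, c−6=w.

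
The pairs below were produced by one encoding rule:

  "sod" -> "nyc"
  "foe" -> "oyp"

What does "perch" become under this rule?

The output letters match the input read backwards, each shifted +10: sod reversed is dos. Two steps: reverse the string, then apply a Caesar shift of +10.
On perch: reverse → hcrep; then shift: h+10=r, c+10=m, r+10=b, e+10=o, p+10=z.

rmboz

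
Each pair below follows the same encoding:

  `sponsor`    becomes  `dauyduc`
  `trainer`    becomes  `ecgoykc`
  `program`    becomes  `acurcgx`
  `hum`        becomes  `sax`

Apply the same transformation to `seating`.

Two shifts are in play — +6 for a/e/i/o/u, +11 for every other letter.
For seating: s(cons)+11=d, e(vowel)+6=k, a(vowel)+6=g, t(cons)+11=e, i(vowel)+6=o, n(cons)+11=y, g(cons)+11=r.

dkgeoyr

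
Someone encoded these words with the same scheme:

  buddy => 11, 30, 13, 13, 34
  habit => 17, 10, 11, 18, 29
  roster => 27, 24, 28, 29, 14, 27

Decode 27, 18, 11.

rib

Letters become their 1-based position plus 9 (so a→10, b→11, …).
Undoing it on 27, 18, 11: 27→(27−9)÷1=18=r, 18→(18−9)÷1=9=i, 11→(11−9)÷1=2=b.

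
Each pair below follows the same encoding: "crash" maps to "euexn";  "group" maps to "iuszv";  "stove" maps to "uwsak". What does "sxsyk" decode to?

In crash: c→e is +2, r→u is +3, a→e is +4, s→x is +5 — the shift increases by 1 each position. The shift increases by 1 at each position, starting from +2: 2, 3, 4, ….
Reversing it on sxsyk: s−2=q, x−3=u, s−4=o, y−5=t, k−6=e.

quote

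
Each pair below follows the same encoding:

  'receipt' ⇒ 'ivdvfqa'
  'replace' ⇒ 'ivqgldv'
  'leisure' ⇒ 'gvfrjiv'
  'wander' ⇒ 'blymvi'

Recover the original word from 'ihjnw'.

r(17)→i(8) and e(4)→v(21) fit y≡9x+11 (mod 26); the inverse of 9 mod 26 is 3. Treating letters as 0–25, the rule is x ↦ 9x + 11 (mod 26).
Decoding ihjnw: i(8)→3·(8−11)≡17=r; h(7)→3·(7−11)≡14=o; j(9)→3·(9−11)≡20=u; n(13)→3·(13−11)≡6=g; w(22)→3·(22−11)≡7=h (all mod 26).

rough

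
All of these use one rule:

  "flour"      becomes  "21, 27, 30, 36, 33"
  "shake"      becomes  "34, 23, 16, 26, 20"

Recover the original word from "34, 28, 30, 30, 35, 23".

smooth

f is letter #6 and maps to 21: an offset of 15. Letters become their 1-based position plus 15 (so a→16, b→17, …).
Reversing it on 34, 28, 30, 30, 35, 23: 34→(34−15)÷1=19=s, 28→(28−15)÷1=13=m, 30→(30−15)÷1=15=o, 30→(30−15)÷1=15=o, 35→(35−15)÷1=20=t, 23→(23−15)÷1=8=h.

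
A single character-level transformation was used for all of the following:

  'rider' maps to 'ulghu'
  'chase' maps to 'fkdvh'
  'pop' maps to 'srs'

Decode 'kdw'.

hat

Compare letters: r→u is +3, i→l is +3, d→g is +3 — a constant shift. It's a constant shift of +3 (ROT3).
Decoding kdw: k−3=h, d−3=a, w−3=t.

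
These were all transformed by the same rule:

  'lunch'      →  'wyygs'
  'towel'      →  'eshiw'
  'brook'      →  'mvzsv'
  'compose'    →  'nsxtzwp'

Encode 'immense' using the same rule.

Shifts by position in lunch: pos 0: l→w (+11), pos 1: u→y (+4), pos 2: n→y (+11), pos 3: c→g (+4) — repeating every 2. It's a Vigenère-style cipher with numeric key [11,4]: position i shifts by key[i mod 2].
For immense: i+11=t, m+4=q, m+11=x, e+4=i, n+11=y, s+4=w, e+11=p.

tqxiywp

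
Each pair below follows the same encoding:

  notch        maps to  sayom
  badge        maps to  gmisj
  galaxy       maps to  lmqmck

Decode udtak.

Shifts by position in notch: pos 0: n→s (+5), pos 1: o→a (+12), pos 2: t→y (+5), pos 3: c→o (+12) — repeating every 2. It's a Vigenère-style cipher with numeric key [5,12]: position i shifts by key[i mod 2].
Undoing it on udtak: u−5=p, d−12=r, t−5=o, a−12=o, k−5=f.

proof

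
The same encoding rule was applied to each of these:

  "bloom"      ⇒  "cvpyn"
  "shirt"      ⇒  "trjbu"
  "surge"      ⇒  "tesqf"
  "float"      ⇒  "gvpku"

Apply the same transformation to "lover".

mywos

Shifts by position in bloom: pos 0: b→c (+1), pos 1: l→v (+10), pos 2: o→p (+1), pos 3: o→y (+10) — repeating every 2. It's a Vigenère-style cipher with numeric key [1,10]: position i shifts by key[i mod 2].
Applying it to lover: l+1=m, o+10=y, v+1=w, e+10=o, r+1=s.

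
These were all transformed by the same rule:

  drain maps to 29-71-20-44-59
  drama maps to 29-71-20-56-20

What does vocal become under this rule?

83-62-26-20-53

Each letter becomes 3×(its alphabet position, a=1..z=26) + 17.
For vocal: v=22→83, o=15→62, c=3→26, a=1→20, l=12→53.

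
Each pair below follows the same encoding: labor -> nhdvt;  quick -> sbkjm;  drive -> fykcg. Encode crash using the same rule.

eyczj

The shifts repeat in a cycle of length 2: positions 0,1,… shift by +2, +7, then the pattern repeats.
For crash: c+2=e, r+7=y, a+2=c, s+7=z, h+2=j.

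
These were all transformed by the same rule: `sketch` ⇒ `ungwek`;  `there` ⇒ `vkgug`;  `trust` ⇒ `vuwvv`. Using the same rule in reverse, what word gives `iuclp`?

It's a Vigenère-style cipher with numeric key [2,3]: position i shifts by key[i mod 2].
Undoing it on iuclp: i−2=g, u−3=r, c−2=a, l−3=i, p−2=n.

grain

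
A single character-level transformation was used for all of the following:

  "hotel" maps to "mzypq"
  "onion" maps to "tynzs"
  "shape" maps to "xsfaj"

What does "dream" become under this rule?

icjlr

Shifts by position in hotel: pos 0: h→m (+5), pos 1: o→z (+11), pos 2: t→y (+5), pos 3: e→p (+11) — repeating every 2. A repeating key of period 2 is used — shifts +5, +11 over and over.
For dream: d+5=i, r+11=c, e+5=j, a+11=l, m+5=r.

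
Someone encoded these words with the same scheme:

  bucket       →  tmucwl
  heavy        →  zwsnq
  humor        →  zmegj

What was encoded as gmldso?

outlaw

Compare letters: b→t is +18, u→m is +18, c→u is +18 — a constant shift. Each letter is shifted forward by 18 in the alphabet (a Caesar shift of +18).
Reversing it on gmldso: g−18=o, m−18=u, l−18=t, d−18=l, s−18=a, o−18=w.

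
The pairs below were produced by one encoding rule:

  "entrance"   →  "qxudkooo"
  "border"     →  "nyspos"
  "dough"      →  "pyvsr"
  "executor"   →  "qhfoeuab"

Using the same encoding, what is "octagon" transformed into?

amumqpz

It's a Vigenère-style cipher with numeric key [12,10,1]: position i shifts by key[i mod 3].
On octagon: o+12=a, c+10=m, t+1=u, a+12=m, g+10=q, o+1=p, n+12=z.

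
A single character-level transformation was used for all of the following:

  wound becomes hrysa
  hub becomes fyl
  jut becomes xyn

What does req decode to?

The output letters match the input read backwards, each shifted +4: wound reversed is dnuow. The word is reversed, then every letter is shifted forward by 4.
Reversing it on req: shift back: r−4=n, e−4=a, q−4=m → nam; then reverse → man.

man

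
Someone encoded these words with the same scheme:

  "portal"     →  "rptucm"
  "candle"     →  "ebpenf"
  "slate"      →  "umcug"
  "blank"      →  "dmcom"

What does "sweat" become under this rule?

uxgbv

Shifts by position in portal: pos 0: p→r (+2), pos 1: o→p (+1), pos 2: r→t (+2), pos 3: t→u (+1) — repeating every 2. A repeating key of period 2 is used — shifts +2, +1 over and over.
On sweat: s+2=u, w+1=x, e+2=g, a+1=b, t+2=v.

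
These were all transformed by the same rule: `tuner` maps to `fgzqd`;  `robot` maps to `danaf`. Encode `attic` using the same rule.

Compare letters: t→f is +12, u→g is +12, n→z is +12 — a constant shift. Each letter is shifted forward by 12 in the alphabet (a Caesar shift of +12).
For attic: a+12=m, t+12=f, t+12=f, i+12=u, c+12=o.

mffuo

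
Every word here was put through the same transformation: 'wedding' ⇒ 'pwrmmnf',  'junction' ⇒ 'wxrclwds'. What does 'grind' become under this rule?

mwrap

The output letters match the input read backwards, each shifted +9: wedding reversed is gniddew. Read the word backwards and shift each letter +9.
On grind: reverse → dnirg; then shift: d+9=m, n+9=w, i+9=r, r+9=a, g+9=p.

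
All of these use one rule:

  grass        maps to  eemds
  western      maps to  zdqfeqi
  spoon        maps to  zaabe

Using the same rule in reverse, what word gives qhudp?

drive

Two steps: reverse the string, then apply a Caesar shift of +12.
Reversing it on qhudp: shift back: q−12=e, h−12=v, u−12=i, d−12=r, p−12=d → evird; then reverse → drive.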